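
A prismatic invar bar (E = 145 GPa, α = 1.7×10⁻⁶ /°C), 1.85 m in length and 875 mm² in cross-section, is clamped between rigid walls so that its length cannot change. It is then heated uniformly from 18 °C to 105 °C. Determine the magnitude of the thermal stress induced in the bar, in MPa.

σ ≈ 21.4 MPa (compressive)

The supports are rigid, so the total axial strain is zero. The restrained thermal strain is ε = αΔT = 1.7×10⁻⁶ × 87 = 147.9×10⁻⁶.
σ = EαΔT = 145×10³ × 1.7×10⁻⁶ × 87 = 21.45 MPa (compressive; the bar is trying to expand).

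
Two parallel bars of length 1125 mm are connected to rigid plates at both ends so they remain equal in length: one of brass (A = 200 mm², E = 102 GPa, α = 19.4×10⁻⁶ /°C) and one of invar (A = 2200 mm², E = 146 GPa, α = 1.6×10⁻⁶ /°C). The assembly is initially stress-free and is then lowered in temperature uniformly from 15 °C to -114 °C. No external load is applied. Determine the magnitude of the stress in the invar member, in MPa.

The brass has the larger α, so on cooling it would change length more than the invar if both were free. The rigid plates force a common final length, so the brass is put into tension and the invar into compression, with equal and opposite forces P (no external load).
Compatibility of the two members (thermal + elastic change equal): (α₁ − α₂)ΔT = P·[1/(A₁E₁) + 1/(A₂E₂)].
|α₁ − α₂|·ΔT = 17.8×10⁻⁶ × 129 = 0.002296.
1/(A₁E₁) + 1/(A₂E₂) = 1/(200×102×10³) + 1/(2200×146×10³) = 5.213×10⁻⁸ N⁻¹.
So P = 0.002296 / 5.213×10⁻⁸ = 44.05 kN.
σ_{invar} = P/A₂ = 44050/2200 = 20.02 MPa, compressive.

σ ≈ 20 MPa (compressive)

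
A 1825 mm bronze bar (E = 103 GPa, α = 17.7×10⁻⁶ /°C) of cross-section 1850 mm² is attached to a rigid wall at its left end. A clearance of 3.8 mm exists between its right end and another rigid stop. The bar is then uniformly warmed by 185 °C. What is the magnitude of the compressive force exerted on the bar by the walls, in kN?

If the wall were absent the bar would grow by αΔT L = 17.7×10⁻⁶ × 185 × 1825 = 5.976 mm.
The gap closes (δ_free > 3.8 mm) and the wall then resists a further 5.976 − 3.8 = 2.176 mm of expansion.
Compatibility: PL/(AE) = 2.176 mm, so σ = P/A = E × (2.176/1825) = 122.8 MPa.
Force on the wall = σA = 122.8 × 1850 mm² = 227.2 kN.

P ≈ 227 kN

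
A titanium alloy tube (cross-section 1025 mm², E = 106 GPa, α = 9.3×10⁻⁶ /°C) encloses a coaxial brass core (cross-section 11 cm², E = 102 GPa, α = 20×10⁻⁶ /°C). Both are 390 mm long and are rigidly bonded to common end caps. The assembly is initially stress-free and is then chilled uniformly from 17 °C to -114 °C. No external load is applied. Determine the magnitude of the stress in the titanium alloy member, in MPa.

σ ≈ 75.5 MPa (compressive)

The brass has the larger α, so on cooling it would change length more than the titanium alloy if both were free. The rigid plates force a common final length, so the brass is put into tension and the titanium alloy into compression, with equal and opposite forces P (no external load).
Setting the final lengths equal and cancelling L: (α₁ − α₂)ΔT = P/(A₁E₁) + P/(A₂E₂).
|α₁ − α₂|·ΔT = 10.7×10⁻⁶ × 131 = 0.001402.
1/(A₁E₁) + 1/(A₂E₂) = 1/(1025×106×10³) + 1/(1100×102×10³) = 1.812×10⁻⁸ N⁻¹.
So P = 0.001402 / 1.812×10⁻⁸ = 77.37 kN.
σ_{titanium alloy} = P/A₁ = 77370/1025 = 75.48 MPa, compressive.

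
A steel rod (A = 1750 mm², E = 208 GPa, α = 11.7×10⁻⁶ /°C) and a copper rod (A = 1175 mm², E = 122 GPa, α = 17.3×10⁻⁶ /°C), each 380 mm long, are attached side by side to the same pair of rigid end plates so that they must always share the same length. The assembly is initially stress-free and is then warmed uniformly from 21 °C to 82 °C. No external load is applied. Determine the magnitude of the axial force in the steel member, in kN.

The copper has the larger α, so on heating it would change length more than the steel if both were free. The rigid plates force a common final length, so the copper is put into compression and the steel into tension, with equal and opposite forces P (no external load).
Compatibility of the two members (thermal + elastic change equal): (α₁ − α₂)ΔT = P·[1/(A₁E₁) + 1/(A₂E₂)].
|α₁ − α₂|·ΔT = 5.6×10⁻⁶ × 61 = 0.0003416.
1/(A₁E₁) + 1/(A₂E₂) = 1/(1750×208×10³) + 1/(1175×122×10³) = 9.723×10⁻⁹ N⁻¹.
So P = 0.0003416 / 9.723×10⁻⁹ = 35.13 kN.

P ≈ 35.1 kN (tensile in the steel)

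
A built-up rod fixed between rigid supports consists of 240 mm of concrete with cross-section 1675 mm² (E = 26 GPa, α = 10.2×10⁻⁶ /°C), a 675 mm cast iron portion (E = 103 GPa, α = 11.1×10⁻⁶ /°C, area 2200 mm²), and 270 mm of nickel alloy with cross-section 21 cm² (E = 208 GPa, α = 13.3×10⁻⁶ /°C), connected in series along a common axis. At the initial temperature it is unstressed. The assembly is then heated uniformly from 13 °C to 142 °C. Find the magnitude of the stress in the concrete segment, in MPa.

With the walls removed the bar would change length by δ_free = Σ αᵢΔT Lᵢ = 10.2×10⁻⁶×129×240 + 11.1×10⁻⁶×129×675 + 13.3×10⁻⁶×129×270 = 1.746 mm.
The rigid supports impose zero overall length change; the single axial force P common to all segments must satisfy P Σ Lᵢ/(AᵢEᵢ) = δ_free.
Σ Lᵢ/(AᵢEᵢ) = 240/(1675×26×10³) + 675/(2200×103×10³) + 270/(2100×208×10³) = 9.108×10⁻⁶ mm/N.
Hence P = δ_free / Σ(L/AE) = 1.746/9.108×10⁻⁶ = 191.7 kN (compressive).
σ_{concrete} = P / A = 191700 / 1675 = 114.4 MPa.

σ ≈ 114 MPa (compressive)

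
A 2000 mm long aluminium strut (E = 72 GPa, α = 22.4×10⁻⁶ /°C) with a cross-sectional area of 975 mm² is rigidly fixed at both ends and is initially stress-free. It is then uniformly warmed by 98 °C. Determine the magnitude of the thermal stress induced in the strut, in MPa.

With length fixed, the mechanical strain must cancel the thermal strain αΔT = 22.4×10⁻⁶ × 98 = 2195.2×10⁻⁶.
The stress required to suppress this strain is σ = Eε = 72×10³ × 2195.2×10⁻⁶ = 158.1 MPa, compressive since the strut is trying to expand.

σ ≈ 158 MPa (compressive)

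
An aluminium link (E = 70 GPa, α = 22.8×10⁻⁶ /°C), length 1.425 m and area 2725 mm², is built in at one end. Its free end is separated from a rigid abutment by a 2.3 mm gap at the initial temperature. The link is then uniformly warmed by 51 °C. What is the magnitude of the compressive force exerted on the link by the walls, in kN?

P ≈ 0 kN

Free thermal elongation = αΔT L = 22.8×10⁻⁶ × 51 × 1425 = 1.657 mm.
Since δ_free = 1.66 mm is less than the 2.3 mm gap, the link never touches the wall. No axial force develops.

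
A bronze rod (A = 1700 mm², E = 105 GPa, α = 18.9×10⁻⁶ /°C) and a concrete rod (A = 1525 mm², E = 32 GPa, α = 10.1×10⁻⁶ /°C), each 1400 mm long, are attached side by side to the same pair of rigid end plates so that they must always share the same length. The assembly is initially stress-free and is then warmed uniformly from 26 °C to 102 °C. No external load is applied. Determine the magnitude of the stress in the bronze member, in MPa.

Both members must finish at the same length. With the larger α, the bronze tends to over-expand; the plates restrain it, putting the bronze in compression and the concrete in tension. With no external load the two internal forces are equal and opposite, magnitude P.
Compatibility of the two members (thermal + elastic change equal): (α₁ − α₂)ΔT = P·[1/(A₁E₁) + 1/(A₂E₂)].
|α₁ − α₂|·ΔT = 8.8×10⁻⁶ × 76 = 0.0006688.
1/(A₁E₁) + 1/(A₂E₂) = 1/(1700×105×10³) + 1/(1525×32×10³) = 2.609×10⁻⁸ N⁻¹.
So P = 0.0006688 / 2.609×10⁻⁸ = 25.63 kN.
σ_{bronze} = P/A₁ = 25630/1700 = 15.08 MPa, compressive.

σ ≈ 15.1 MPa (compressive)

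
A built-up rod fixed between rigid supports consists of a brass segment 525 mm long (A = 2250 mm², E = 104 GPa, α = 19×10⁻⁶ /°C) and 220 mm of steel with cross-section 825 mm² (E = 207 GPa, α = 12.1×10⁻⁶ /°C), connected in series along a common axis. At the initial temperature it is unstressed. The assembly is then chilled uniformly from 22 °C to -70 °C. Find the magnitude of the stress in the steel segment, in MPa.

If the supports were absent, the total length change would be Σ αᵢΔT Lᵢ = 19×10⁻⁶×92×525 + 12.1×10⁻⁶×92×220 = 1.163 mm.
The rigid supports impose zero overall length change; the single axial force P common to all segments must satisfy P Σ Lᵢ/(AᵢEᵢ) = δ_free.
Σ Lᵢ/(AᵢEᵢ) = 525/(2250×104×10³) + 220/(825×207×10³) = 3.532×10⁻⁶ mm/N.
P = 1.163 / 3.532×10⁻⁶ = 329200 N = 329.2 kN, tensile.
σ_{steel} = P / A = 329200 / 825 = 399 MPa.

σ ≈ 399 MPa (tensile)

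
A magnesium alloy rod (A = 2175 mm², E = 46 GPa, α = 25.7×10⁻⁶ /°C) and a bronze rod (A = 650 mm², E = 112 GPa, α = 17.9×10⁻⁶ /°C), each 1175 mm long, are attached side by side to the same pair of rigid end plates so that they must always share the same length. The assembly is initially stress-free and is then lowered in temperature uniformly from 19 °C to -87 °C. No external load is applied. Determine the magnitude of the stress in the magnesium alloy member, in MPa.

Both members must finish at the same length. With the larger α, the magnesium alloy tends to over-contract; the plates restrain it, putting the magnesium alloy in tension and the bronze in compression. With no external load the two internal forces are equal and opposite, magnitude P.
Equating the net (thermal + elastic) strains gives |α₁ − α₂|·ΔT = P·[1/(A₁E₁) + 1/(A₂E₂)].
|α₁ − α₂|·ΔT = 7.8×10⁻⁶ × 106 = 0.0008268.
1/(A₁E₁) + 1/(A₂E₂) = 1/(2175×46×10³) + 1/(650×112×10³) = 2.373×10⁻⁸ N⁻¹.
So P = 0.0008268 / 2.373×10⁻⁸ = 34.84 kN.
σ_{magnesium alloy} = P/A₁ = 34840/2175 = 16.02 MPa, tensile.

σ ≈ 16 MPa (tensile)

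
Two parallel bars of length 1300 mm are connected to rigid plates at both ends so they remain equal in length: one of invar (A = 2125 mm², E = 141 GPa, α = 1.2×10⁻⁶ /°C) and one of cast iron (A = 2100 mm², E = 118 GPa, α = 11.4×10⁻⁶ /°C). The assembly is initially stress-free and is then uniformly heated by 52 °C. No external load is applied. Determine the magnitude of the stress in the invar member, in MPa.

σ ≈ 33.9 MPa (tensile)

Equilibrium of a rigid end plate with no external load gives equal and opposite internal forces ±P in the two members. Since α_{cast iron} > α_{invar}, heating drives the cast iron into compression and the invar into tension.
Compatibility of the two members (thermal + elastic change equal): (α₁ − α₂)ΔT = P·[1/(A₁E₁) + 1/(A₂E₂)].
|α₁ − α₂|·ΔT = 10.2×10⁻⁶ × 52 = 0.0005304.
1/(A₁E₁) + 1/(A₂E₂) = 1/(2125×141×10³) + 1/(2100×118×10³) = 7.373×10⁻⁹ N⁻¹.
So P = 0.0005304 / 7.373×10⁻⁹ = 71.94 kN.
σ_{invar} = P/A₁ = 71940/2125 = 33.85 MPa, tensile.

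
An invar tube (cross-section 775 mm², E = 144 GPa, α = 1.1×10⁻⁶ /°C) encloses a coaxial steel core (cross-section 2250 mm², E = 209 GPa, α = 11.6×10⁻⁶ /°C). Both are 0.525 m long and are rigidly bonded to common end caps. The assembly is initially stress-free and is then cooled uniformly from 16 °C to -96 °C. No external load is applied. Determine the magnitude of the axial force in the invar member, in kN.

P ≈ 106 kN (compressive in the invar)

Both members must finish at the same length. With the larger α, the steel tends to over-contract; the plates restrain it, putting the steel in tension and the invar in compression. With no external load the two internal forces are equal and opposite, magnitude P.
Equating the net (thermal + elastic) strains gives |α₁ − α₂|·ΔT = P·[1/(A₁E₁) + 1/(A₂E₂)].
|α₁ − α₂|·ΔT = 10.5×10⁻⁶ × 112 = 0.001176.
1/(A₁E₁) + 1/(A₂E₂) = 1/(775×144×10³) + 1/(2250×209×10³) = 1.109×10⁻⁸ N⁻¹.
P = 0.001176 / 1.109×10⁻⁸ = 106100 N = 106.1 kN.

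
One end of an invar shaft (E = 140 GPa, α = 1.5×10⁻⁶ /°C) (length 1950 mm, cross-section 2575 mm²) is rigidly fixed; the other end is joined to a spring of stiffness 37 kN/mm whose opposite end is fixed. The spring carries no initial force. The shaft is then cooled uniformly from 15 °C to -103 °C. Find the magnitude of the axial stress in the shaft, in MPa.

Free thermal contraction: δ_free = αΔT L = 1.5×10⁻⁶ × 118 × 1950 = 0.3452 mm.
Let P be the tensile force in the spring. The shaft extends elastically by PL/(AE) and the spring stretches by P/k; together these equal δ_free.
P [ L/(AE) + 1/k ] = δ_free → P [ 1950/(2575×140×10³) + 1/(37×10³) ] = 0.3452.
P = 0.3452 / 3.244×10⁻⁵ = 10640 N.
σ = P/A = 10640/2575 = 4.132 MPa.

σ ≈ 4.13 MPa (tensile)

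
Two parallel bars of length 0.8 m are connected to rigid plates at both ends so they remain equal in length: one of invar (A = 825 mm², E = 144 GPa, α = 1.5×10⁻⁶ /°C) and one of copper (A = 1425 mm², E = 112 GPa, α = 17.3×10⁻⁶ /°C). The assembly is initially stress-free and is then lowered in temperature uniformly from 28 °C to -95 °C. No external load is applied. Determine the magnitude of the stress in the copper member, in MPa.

Both members must finish at the same length. With the larger α, the copper tends to over-contract; the plates restrain it, putting the copper in tension and the invar in compression. With no external load the two internal forces are equal and opposite, magnitude P.
Compatibility of the two members (thermal + elastic change equal): (α₁ − α₂)ΔT = P·[1/(A₁E₁) + 1/(A₂E₂)].
|α₁ − α₂|·ΔT = 15.8×10⁻⁶ × 123 = 0.001943.
1/(A₁E₁) + 1/(A₂E₂) = 1/(825×144×10³) + 1/(1425×112×10³) = 1.468×10⁻⁸ N⁻¹.
So P = 0.001943 / 1.468×10⁻⁸ = 132.4 kN.
σ_{copper} = P/A₂ = 132400/1425 = 92.88 MPa, tensile.

σ ≈ 92.9 MPa (tensile)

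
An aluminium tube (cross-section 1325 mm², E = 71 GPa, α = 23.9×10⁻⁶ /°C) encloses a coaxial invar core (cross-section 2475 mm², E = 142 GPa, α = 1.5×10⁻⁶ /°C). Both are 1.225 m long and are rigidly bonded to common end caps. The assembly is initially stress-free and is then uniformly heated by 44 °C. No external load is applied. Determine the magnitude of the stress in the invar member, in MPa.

Both members must finish at the same length. With the larger α, the aluminium tends to over-expand; the plates restrain it, putting the aluminium in compression and the invar in tension. With no external load the two internal forces are equal and opposite, magnitude P.
Equating the net (thermal + elastic) strains gives |α₁ − α₂|·ΔT = P·[1/(A₁E₁) + 1/(A₂E₂)].
|α₁ − α₂|·ΔT = 22.4×10⁻⁶ × 44 = 0.0009856.
1/(A₁E₁) + 1/(A₂E₂) = 1/(1325×71×10³) + 1/(2475×142×10³) = 1.348×10⁻⁸ N⁻¹.
P = 0.0009856 / 1.348×10⁻⁸ = 73140 N = 73.14 kN.
σ_{invar} = P/A₂ = 73140/2475 = 29.55 MPa, tensile.

σ ≈ 29.6 MPa (tensile)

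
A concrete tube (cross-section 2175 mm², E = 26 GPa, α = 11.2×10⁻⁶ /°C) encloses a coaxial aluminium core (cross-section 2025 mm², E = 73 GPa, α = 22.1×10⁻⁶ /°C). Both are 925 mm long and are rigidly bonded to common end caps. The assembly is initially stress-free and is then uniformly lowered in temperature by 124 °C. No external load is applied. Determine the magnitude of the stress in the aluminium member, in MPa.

σ ≈ 27.3 MPa (tensile)

The aluminium has the larger α, so on cooling it would change length more than the concrete if both were free. The rigid plates force a common final length, so the aluminium is put into tension and the concrete into compression, with equal and opposite forces P (no external load).
Compatibility of the two members (thermal + elastic change equal): (α₁ − α₂)ΔT = P·[1/(A₁E₁) + 1/(A₂E₂)].
|α₁ − α₂|·ΔT = 10.9×10⁻⁶ × 124 = 0.001352.
1/(A₁E₁) + 1/(A₂E₂) = 1/(2175×26×10³) + 1/(2025×73×10³) = 2.445×10⁻⁸ N⁻¹.
So P = 0.001352 / 2.445×10⁻⁸ = 55.28 kN.
σ_{aluminium} = P/A₂ = 55280/2025 = 27.3 MPa, tensile.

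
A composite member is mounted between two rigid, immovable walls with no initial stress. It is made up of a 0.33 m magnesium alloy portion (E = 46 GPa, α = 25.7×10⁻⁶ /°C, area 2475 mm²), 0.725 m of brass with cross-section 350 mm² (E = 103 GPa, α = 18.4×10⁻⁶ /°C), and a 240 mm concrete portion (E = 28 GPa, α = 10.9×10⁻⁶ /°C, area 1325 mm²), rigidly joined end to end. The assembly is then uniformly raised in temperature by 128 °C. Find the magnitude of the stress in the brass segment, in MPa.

With the walls removed the bar would change length by δ_free = Σ αᵢΔT Lᵢ = 25.7×10⁻⁶×128×330 + 18.4×10⁻⁶×128×725 + 10.9×10⁻⁶×128×240 = 3.128 mm.
Since the ends are fixed, an axial force P builds up, equal in every segment, with P · Σ Lᵢ/(AᵢEᵢ) = δ_free.
The series flexibility is Σ Lᵢ/(AᵢEᵢ) = 330/(2475×46×10³) + 725/(350×103×10³) + 240/(1325×28×10³) = 2.948×10⁻⁵ mm/N.
Hence P = δ_free / Σ(L/AE) = 3.128/2.948×10⁻⁵ = 106.1 kN (compressive).
σ_{brass} = P / A = 106100 / 350 = 303.2 MPa.

σ ≈ 303 MPa (compressive)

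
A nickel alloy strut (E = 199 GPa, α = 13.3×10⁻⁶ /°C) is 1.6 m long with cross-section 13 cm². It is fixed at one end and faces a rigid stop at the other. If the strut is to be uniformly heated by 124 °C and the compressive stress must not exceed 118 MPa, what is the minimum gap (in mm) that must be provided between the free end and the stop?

g ≈ 1.69 mm

With no wall the strut would lengthen by αΔT L = 13.3×10⁻⁶ × 124 × 1600 = 2.639 mm.
At the allowable stress the elastic shortening the wall may impose is σL/E = 118 × 1600 / (199×10³) = 0.9487 mm.
So the gap has to take up the difference, g_min = δ_free − σL/E = 2.639 − 0.9487 = 1.69 mm.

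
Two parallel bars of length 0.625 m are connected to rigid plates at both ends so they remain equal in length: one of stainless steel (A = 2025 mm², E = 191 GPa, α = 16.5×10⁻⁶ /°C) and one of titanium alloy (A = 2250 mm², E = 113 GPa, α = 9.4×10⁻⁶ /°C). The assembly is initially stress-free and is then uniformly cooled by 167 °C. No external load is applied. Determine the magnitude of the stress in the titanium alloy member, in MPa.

The stainless steel has the larger α, so on cooling it would change length more than the titanium alloy if both were free. The rigid plates force a common final length, so the stainless steel is put into tension and the titanium alloy into compression, with equal and opposite forces P (no external load).
Compatibility of the two members (thermal + elastic change equal): (α₁ − α₂)ΔT = P·[1/(A₁E₁) + 1/(A₂E₂)].
|α₁ − α₂|·ΔT = 7.1×10⁻⁶ × 167 = 0.001186.
1/(A₁E₁) + 1/(A₂E₂) = 1/(2025×191×10³) + 1/(2250×113×10³) = 6.519×10⁻⁹ N⁻¹.
So P = 0.001186 / 6.519×10⁻⁹ = 181.9 kN.
σ_{titanium alloy} = P/A₂ = 181900/2250 = 80.84 MPa, compressive.

σ ≈ 80.8 MPa (compressive)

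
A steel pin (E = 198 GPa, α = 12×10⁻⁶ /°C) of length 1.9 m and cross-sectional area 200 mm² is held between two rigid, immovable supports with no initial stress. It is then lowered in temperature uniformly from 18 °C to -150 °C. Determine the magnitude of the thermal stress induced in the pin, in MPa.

σ ≈ 399 MPa (tensile)

The supports are rigid, so the total axial strain is zero. The restrained thermal strain is ε = αΔT = 12×10⁻⁶ × 168 = 2016×10⁻⁶.
The stress required to suppress this strain is σ = Eε = 198×10³ × 2016×10⁻⁶ = 399.2 MPa, tensile since the pin is trying to contract.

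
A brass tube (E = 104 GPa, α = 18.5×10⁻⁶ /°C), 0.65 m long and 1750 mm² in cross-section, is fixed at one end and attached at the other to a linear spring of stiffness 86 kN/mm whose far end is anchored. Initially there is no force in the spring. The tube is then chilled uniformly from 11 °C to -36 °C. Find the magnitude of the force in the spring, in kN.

Free thermal contraction: δ_free = αΔT L = 18.5×10⁻⁶ × 47 × 650 = 0.5652 mm.
Let P be the tensile force in the spring. The tube extends elastically by PL/(AE) and the spring stretches by P/k; together these equal δ_free.
So P = δ_free / [L/(AE) + 1/k] = 0.5652 / [ 650/(1750×104×10³) + 1/(86×10³) ].
P = 0.5652 / 1.52×10⁻⁵ = 37180 N.

P ≈ 37.2 kN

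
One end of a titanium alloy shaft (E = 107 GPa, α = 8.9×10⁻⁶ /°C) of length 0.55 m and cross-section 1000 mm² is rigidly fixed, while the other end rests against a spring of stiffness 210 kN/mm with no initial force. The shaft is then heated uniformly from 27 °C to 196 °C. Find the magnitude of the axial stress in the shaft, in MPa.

σ ≈ 83.5 MPa (compressive)

The unrestrained thermal change is αΔT L = 8.9×10⁻⁶ × 169 × 550 = 0.8273 mm.
Let P be the compressive force at the spring. The shaft shortens elastically by PL/(AE) and the spring compresses by P/k; together these equal δ_free.
So P = δ_free / [L/(AE) + 1/k] = 0.8273 / [ 550/(1000×107×10³) + 1/(210×10³) ].
P = 0.8273 / 9.902×10⁻⁶ = 83540 N.
σ = P/A = 83540/1000 = 83.54 MPa.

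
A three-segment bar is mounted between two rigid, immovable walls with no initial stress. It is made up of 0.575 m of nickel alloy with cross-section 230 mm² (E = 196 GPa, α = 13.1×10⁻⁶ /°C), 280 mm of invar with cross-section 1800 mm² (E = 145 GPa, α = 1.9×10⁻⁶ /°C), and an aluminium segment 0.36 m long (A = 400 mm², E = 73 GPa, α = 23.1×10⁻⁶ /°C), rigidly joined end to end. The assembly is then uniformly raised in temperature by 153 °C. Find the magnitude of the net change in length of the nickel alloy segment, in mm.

If the supports were absent, the total length change would be Σ αᵢΔT Lᵢ = 13.1×10⁻⁶×153×575 + 1.9×10⁻⁶×153×280 + 23.1×10⁻⁶×153×360 = 2.506 mm.
Since the ends are fixed, an axial force P builds up, equal in every segment, with P · Σ Lᵢ/(AᵢEᵢ) = δ_free.
The series flexibility is Σ Lᵢ/(AᵢEᵢ) = 575/(230×196×10³) + 280/(1800×145×10³) + 360/(400×73×10³) = 2.616×10⁻⁵ mm/N.
P = 2.506 / 2.616×10⁻⁵ = 95820 N = 95.82 kN, compressive.
For the nickel alloy segment, free thermal change = 13.1×10⁻⁶×153×575 = 1.152 mm and elastic change from P = 95820×575/(230×196×10³) = 1.222 mm; these oppose, so the net change is 0.0697 mm (segment shortens).

|ΔL| ≈ 0.0697 mm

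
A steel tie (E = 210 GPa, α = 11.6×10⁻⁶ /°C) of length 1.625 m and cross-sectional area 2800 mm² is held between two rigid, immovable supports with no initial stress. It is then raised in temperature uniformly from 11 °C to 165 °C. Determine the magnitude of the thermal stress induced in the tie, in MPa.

The supports are rigid, so the total axial strain is zero. The restrained thermal strain is ε = αΔT = 11.6×10⁻⁶ × 154 = 1786.4×10⁻⁶.
Hence σ = E·αΔT = 210×10³ × 1786.4×10⁻⁶ = 375.1 MPa, compressive.

σ ≈ 375 MPa (compressive)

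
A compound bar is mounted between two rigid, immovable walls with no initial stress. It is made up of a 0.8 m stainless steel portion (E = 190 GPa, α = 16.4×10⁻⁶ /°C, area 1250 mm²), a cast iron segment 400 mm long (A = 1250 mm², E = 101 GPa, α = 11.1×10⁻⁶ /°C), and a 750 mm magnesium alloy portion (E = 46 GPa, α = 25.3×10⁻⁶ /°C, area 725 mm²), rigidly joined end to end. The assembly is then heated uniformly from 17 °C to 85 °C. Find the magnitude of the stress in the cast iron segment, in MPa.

σ ≈ 68.5 MPa (compressive)

With the walls removed the bar would change length by δ_free = Σ αᵢΔT Lᵢ = 16.4×10⁻⁶×68×800 + 11.1×10⁻⁶×68×400 + 25.3×10⁻⁶×68×750 = 2.484 mm.
Since the ends are fixed, an axial force P builds up, equal in every segment, with P · Σ Lᵢ/(AᵢEᵢ) = δ_free.
Σ Lᵢ/(AᵢEᵢ) = 800/(1250×190×10³) + 400/(1250×101×10³) + 750/(725×46×10³) = 2.903×10⁻⁵ mm/N.
Hence P = δ_free / Σ(L/AE) = 2.484/2.903×10⁻⁵ = 85.59 kN (compressive).
σ_{cast iron} = P / A = 85590 / 1250 = 68.47 MPa.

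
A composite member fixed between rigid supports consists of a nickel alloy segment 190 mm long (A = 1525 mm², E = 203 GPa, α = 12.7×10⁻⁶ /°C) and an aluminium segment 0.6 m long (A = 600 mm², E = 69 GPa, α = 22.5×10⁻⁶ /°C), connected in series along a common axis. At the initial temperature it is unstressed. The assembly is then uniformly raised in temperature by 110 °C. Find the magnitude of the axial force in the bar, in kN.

With the walls removed the bar would change length by δ_free = Σ αᵢΔT Lᵢ = 12.7×10⁻⁶×110×190 + 22.5×10⁻⁶×110×600 = 1.75 mm.
The walls prevent any net length change, so an axial force P (same in every segment) develops. Compatibility: P · Σ Lᵢ/(AᵢEᵢ) = δ_free.
Σ Lᵢ/(AᵢEᵢ) = 190/(1525×203×10³) + 600/(600×69×10³) = 1.511×10⁻⁵ mm/N.
So P = 1.75 / 1.511×10⁻⁵ = 115.9 kN, compressive.

P ≈ 116 kN (compressive)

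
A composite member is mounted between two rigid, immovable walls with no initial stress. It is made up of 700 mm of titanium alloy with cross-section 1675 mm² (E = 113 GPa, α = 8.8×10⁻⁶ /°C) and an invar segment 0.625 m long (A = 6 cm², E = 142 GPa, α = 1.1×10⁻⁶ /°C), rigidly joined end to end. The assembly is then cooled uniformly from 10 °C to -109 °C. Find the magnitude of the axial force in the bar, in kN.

Free thermal contraction of the whole bar: Σ αᵢΔT Lᵢ = 8.8×10⁻⁶×119×700 + 1.1×10⁻⁶×119×625 = 0.8149 mm.
The walls prevent any net length change, so an axial force P (same in every segment) develops. Compatibility: P · Σ Lᵢ/(AᵢEᵢ) = δ_free.
The series flexibility is Σ Lᵢ/(AᵢEᵢ) = 700/(1675×113×10³) + 625/(600×142×10³) = 1.103×10⁻⁵ mm/N.
Hence P = δ_free / Σ(L/AE) = 0.8149/1.103×10⁻⁵ = 73.85 kN (tensile).

P ≈ 73.8 kN (tensile)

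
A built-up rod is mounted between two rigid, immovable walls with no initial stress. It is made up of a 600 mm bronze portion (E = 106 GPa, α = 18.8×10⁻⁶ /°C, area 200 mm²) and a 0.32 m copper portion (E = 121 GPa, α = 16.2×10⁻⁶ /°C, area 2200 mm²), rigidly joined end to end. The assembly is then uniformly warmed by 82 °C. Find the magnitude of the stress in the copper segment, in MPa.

σ ≈ 20.8 MPa (compressive)

With the walls removed the bar would change length by δ_free = Σ αᵢΔT Lᵢ = 18.8×10⁻⁶×82×600 + 16.2×10⁻⁶×82×320 = 1.35 mm.
Since the ends are fixed, an axial force P builds up, equal in every segment, with P · Σ Lᵢ/(AᵢEᵢ) = δ_free.
The series flexibility is Σ Lᵢ/(AᵢEᵢ) = 600/(200×106×10³) + 320/(2200×121×10³) = 2.95×10⁻⁵ mm/N.
So P = 1.35 / 2.95×10⁻⁵ = 45.76 kN, compressive.
σ_{copper} = P / A = 45760 / 2200 = 20.8 MPa.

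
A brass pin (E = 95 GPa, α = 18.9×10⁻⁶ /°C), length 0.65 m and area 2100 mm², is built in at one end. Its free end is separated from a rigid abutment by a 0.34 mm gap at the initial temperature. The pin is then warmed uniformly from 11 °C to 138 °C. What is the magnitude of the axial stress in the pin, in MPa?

Unrestrained expansion: δ_free = αΔT L = 18.9×10⁻⁶ × 127 × 650 = 1.56 mm.
The gap closes (δ_free > 0.34 mm) and the wall then resists a further 1.56 − 0.34 = 1.22 mm of expansion.
So σ = E(δ_free − g)/L = 95×10³ × 1.22/650 = 178.3 MPa.

σ ≈ 178 MPa (compressive)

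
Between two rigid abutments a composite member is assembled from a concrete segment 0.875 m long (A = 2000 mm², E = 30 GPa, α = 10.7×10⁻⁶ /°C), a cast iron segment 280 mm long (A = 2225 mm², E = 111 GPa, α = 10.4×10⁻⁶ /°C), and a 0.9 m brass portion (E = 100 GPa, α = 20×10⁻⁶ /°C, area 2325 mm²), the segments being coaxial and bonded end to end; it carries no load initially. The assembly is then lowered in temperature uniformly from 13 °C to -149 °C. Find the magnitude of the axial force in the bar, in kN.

If the supports were absent, the total length change would be Σ αᵢΔT Lᵢ = 10.7×10⁻⁶×162×875 + 10.4×10⁻⁶×162×280 + 20×10⁻⁶×162×900 = 4.904 mm.
Since the ends are fixed, an axial force P builds up, equal in every segment, with P · Σ Lᵢ/(AᵢEᵢ) = δ_free.
Σ Lᵢ/(AᵢEᵢ) = 875/(2000×30×10³) + 280/(2225×111×10³) + 900/(2325×100×10³) = 1.959×10⁻⁵ mm/N.
So P = 4.904 / 1.959×10⁻⁵ = 250.4 kN, tensile.

P ≈ 250 kN (tensile)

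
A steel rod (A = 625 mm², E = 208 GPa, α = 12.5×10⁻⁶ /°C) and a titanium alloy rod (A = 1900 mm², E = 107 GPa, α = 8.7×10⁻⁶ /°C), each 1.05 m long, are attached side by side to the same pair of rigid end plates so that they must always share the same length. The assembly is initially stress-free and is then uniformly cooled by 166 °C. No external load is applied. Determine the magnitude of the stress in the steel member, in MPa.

σ ≈ 80 MPa (tensile)

The steel has the larger α, so on cooling it would change length more than the titanium alloy if both were free. The rigid plates force a common final length, so the steel is put into tension and the titanium alloy into compression, with equal and opposite forces P (no external load).
Setting the final lengths equal and cancelling L: (α₁ − α₂)ΔT = P/(A₁E₁) + P/(A₂E₂).
|α₁ − α₂|·ΔT = 3.8×10⁻⁶ × 166 = 0.0006308.
1/(A₁E₁) + 1/(A₂E₂) = 1/(625×208×10³) + 1/(1900×107×10³) = 1.261×10⁻⁸ N⁻¹.
So P = 0.0006308 / 1.261×10⁻⁸ = 50.02 kN.
σ_{steel} = P/A₁ = 50020/625 = 80.03 MPa, tensile.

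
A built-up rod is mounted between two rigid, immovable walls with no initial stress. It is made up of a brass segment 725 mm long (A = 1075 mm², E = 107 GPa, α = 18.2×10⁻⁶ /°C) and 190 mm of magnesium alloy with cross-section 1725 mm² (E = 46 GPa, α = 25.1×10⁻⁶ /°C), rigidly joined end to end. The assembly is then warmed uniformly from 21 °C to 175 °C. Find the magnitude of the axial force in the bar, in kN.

If the supports were absent, the total length change would be Σ αᵢΔT Lᵢ = 18.2×10⁻⁶×154×725 + 25.1×10⁻⁶×154×190 = 2.766 mm.
The rigid supports impose zero overall length change; the single axial force P common to all segments must satisfy P Σ Lᵢ/(AᵢEᵢ) = δ_free.
Σ Lᵢ/(AᵢEᵢ) = 725/(1075×107×10³) + 190/(1725×46×10³) = 8.697×10⁻⁶ mm/N.
So P = 2.766 / 8.697×10⁻⁶ = 318.1 kN, compressive.

P ≈ 318 kN (compressive)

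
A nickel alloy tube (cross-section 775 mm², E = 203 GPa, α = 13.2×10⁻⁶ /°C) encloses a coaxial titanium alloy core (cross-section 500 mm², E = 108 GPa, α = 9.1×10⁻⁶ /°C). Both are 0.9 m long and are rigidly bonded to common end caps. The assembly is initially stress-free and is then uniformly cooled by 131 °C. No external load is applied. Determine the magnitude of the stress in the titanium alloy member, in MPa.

σ ≈ 43.2 MPa (compressive)

The nickel alloy has the larger α, so on cooling it would change length more than the titanium alloy if both were free. The rigid plates force a common final length, so the nickel alloy is put into tension and the titanium alloy into compression, with equal and opposite forces P (no external load).
Setting the final lengths equal and cancelling L: (α₁ − α₂)ΔT = P/(A₁E₁) + P/(A₂E₂).
|α₁ − α₂|·ΔT = 4.1×10⁻⁶ × 131 = 0.0005371.
1/(A₁E₁) + 1/(A₂E₂) = 1/(775×203×10³) + 1/(500×108×10³) = 2.487×10⁻⁸ N⁻¹.
So P = 0.0005371 / 2.487×10⁻⁸ = 21.59 kN.
σ_{titanium alloy} = P/A₂ = 21590/500 = 43.18 MPa, compressive.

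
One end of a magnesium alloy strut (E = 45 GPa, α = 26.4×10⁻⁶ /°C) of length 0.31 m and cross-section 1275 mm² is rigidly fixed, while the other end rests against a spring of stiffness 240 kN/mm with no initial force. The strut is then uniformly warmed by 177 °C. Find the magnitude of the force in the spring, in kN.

P ≈ 151 kN

If the spring were absent the strut would lengthen by αΔT L = 26.4×10⁻⁶ × 177 × 310 = 1.449 mm.
Let P be the compressive force at the spring. The strut shortens elastically by PL/(AE) and the spring compresses by P/k; together these equal δ_free.
P [ L/(AE) + 1/k ] = δ_free → P [ 310/(1275×45×10³) + 1/(240×10³) ] = 1.449.
P = 1.449 / 9.57×10⁻⁶ = 151400 N.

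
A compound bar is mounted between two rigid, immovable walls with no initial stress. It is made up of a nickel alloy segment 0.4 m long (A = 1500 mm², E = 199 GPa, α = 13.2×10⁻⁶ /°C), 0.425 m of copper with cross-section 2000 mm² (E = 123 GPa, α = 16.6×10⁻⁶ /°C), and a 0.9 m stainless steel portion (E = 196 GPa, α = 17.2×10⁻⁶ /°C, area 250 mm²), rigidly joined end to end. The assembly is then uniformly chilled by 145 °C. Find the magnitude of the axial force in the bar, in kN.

P ≈ 188 kN (tensile)

If the supports were absent, the total length change would be Σ αᵢΔT Lᵢ = 13.2×10⁻⁶×145×400 + 16.6×10⁻⁶×145×425 + 17.2×10⁻⁶×145×900 = 4.033 mm.
The walls prevent any net length change, so an axial force P (same in every segment) develops. Compatibility: P · Σ Lᵢ/(AᵢEᵢ) = δ_free.
Σ Lᵢ/(AᵢEᵢ) = 400/(1500×199×10³) + 425/(2000×123×10³) + 900/(250×196×10³) = 2.144×10⁻⁵ mm/N.
Hence P = δ_free / Σ(L/AE) = 4.033/2.144×10⁻⁵ = 188.2 kN (tensile).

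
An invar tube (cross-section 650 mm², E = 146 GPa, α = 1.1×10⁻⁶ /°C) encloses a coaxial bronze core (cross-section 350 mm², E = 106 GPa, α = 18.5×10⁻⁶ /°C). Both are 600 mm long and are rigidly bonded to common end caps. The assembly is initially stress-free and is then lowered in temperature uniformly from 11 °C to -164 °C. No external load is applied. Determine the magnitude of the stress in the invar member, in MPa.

Equilibrium of a rigid end plate with no external load gives equal and opposite internal forces ±P in the two members. Since α_{bronze} > α_{invar}, cooling drives the bronze into tension and the invar into compression.
Equating the net (thermal + elastic) strains gives |α₁ − α₂|·ΔT = P·[1/(A₁E₁) + 1/(A₂E₂)].
|α₁ − α₂|·ΔT = 17.4×10⁻⁶ × 175 = 0.003045.
1/(A₁E₁) + 1/(A₂E₂) = 1/(650×146×10³) + 1/(350×106×10³) = 3.749×10⁻⁸ N⁻¹.
So P = 0.003045 / 3.749×10⁻⁸ = 81.22 kN.
σ_{invar} = P/A₁ = 81220/650 = 125 MPa, compressive.

σ ≈ 125 MPa (compressive)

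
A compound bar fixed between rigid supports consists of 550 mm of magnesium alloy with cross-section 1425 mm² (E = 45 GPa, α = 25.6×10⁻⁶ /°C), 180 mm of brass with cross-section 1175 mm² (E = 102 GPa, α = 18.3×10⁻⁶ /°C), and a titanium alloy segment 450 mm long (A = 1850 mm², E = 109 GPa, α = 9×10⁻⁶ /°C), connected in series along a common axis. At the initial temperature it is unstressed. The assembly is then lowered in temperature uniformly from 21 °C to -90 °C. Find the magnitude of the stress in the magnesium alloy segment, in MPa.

σ ≈ 136 MPa (tensile)

Free thermal contraction of the whole bar: Σ αᵢΔT Lᵢ = 25.6×10⁻⁶×111×550 + 18.3×10⁻⁶×111×180 + 9×10⁻⁶×111×450 = 2.378 mm.
The rigid supports impose zero overall length change; the single axial force P common to all segments must satisfy P Σ Lᵢ/(AᵢEᵢ) = δ_free.
Σ Lᵢ/(AᵢEᵢ) = 550/(1425×45×10³) + 180/(1175×102×10³) + 450/(1850×109×10³) = 1.231×10⁻⁵ mm/N.
P = 2.378 / 1.231×10⁻⁵ = 193200 N = 193.2 kN, tensile.
σ_{magnesium alloy} = P / A = 193200 / 1425 = 135.6 MPa.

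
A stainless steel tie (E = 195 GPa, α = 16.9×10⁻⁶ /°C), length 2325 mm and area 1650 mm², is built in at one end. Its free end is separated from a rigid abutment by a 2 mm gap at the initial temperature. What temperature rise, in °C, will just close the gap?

Contact occurs when the free expansion equals the gap: αΔT L = 2 mm.
ΔT = 2 / (16.9×10⁻⁶ × 2325) = 50.9 °C.

ΔT ≈ 50.9 °C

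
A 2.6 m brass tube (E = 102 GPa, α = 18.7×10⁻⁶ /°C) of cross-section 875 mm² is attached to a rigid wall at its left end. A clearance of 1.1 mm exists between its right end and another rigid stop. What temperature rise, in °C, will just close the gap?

Contact occurs when the free expansion equals the gap: αΔT L = 1.1 mm.
ΔT = 1.1 / (18.7×10⁻⁶ × 2600) = 22.62 °C.

ΔT ≈ 22.6 °C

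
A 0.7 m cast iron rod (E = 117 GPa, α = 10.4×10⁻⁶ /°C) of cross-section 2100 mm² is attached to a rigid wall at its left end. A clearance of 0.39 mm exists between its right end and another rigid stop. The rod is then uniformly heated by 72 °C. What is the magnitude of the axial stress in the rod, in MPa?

If the wall were absent the rod would grow by αΔT L = 10.4×10⁻⁶ × 72 × 700 = 0.5242 mm.
After closing the 0.39 mm clearance, 0.5242 − 0.39 = 0.1342 mm of expansion remains to be suppressed by the wall.
So σ = E(δ_free − g)/L = 117×10³ × 0.1342/700 = 22.42 MPa.

σ ≈ 22.4 MPa (compressive)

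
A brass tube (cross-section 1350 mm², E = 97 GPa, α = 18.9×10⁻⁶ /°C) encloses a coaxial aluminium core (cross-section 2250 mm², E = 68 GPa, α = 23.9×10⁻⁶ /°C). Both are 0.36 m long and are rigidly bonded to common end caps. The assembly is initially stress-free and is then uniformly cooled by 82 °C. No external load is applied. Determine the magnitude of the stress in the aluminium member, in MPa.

σ ≈ 12.9 MPa (tensile)

Equilibrium of a rigid end plate with no external load gives equal and opposite internal forces ±P in the two members. Since α_{aluminium} > α_{brass}, cooling drives the aluminium into tension and the brass into compression.
Compatibility of the two members (thermal + elastic change equal): (α₁ − α₂)ΔT = P·[1/(A₁E₁) + 1/(A₂E₂)].
|α₁ − α₂|·ΔT = 5×10⁻⁶ × 82 = 0.00041.
1/(A₁E₁) + 1/(A₂E₂) = 1/(1350×97×10³) + 1/(2250×68×10³) = 1.417×10⁻⁸ N⁻¹.
P = 0.00041 / 1.417×10⁻⁸ = 28930 N = 28.93 kN.
σ_{aluminium} = P/A₂ = 28930/2250 = 12.86 MPa, tensile.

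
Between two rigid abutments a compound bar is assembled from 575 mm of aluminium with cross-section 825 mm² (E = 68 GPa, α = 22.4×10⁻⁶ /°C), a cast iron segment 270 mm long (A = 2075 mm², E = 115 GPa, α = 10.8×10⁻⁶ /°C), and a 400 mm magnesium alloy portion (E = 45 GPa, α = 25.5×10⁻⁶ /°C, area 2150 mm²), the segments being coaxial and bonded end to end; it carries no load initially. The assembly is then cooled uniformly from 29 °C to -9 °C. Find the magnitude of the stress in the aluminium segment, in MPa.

If the supports were absent, the total length change would be Σ αᵢΔT Lᵢ = 22.4×10⁻⁶×38×575 + 10.8×10⁻⁶×38×270 + 25.5×10⁻⁶×38×400 = 0.9878 mm.
The walls prevent any net length change, so an axial force P (same in every segment) develops. Compatibility: P · Σ Lᵢ/(AᵢEᵢ) = δ_free.
The series flexibility is Σ Lᵢ/(AᵢEᵢ) = 575/(825×68×10³) + 270/(2075×115×10³) + 400/(2150×45×10³) = 1.552×10⁻⁵ mm/N.
P = 0.9878 / 1.552×10⁻⁵ = 63670 N = 63.67 kN, tensile.
σ_{aluminium} = P / A = 63670 / 825 = 77.17 MPa.

σ ≈ 77.2 MPa (tensile)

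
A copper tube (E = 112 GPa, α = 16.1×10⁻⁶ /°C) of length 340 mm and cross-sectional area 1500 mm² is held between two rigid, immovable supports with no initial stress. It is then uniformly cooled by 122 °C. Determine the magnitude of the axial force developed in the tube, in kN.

P ≈ 330 kN (tensile)

The ends cannot move, so σ = EαΔT = 112×10³ × 16.1×10⁻⁶ × 122 = 220 MPa.
P = AEαΔT = 1500 × 112×10³ × 16.1×10⁻⁶ × 122 = 330 kN (tensile).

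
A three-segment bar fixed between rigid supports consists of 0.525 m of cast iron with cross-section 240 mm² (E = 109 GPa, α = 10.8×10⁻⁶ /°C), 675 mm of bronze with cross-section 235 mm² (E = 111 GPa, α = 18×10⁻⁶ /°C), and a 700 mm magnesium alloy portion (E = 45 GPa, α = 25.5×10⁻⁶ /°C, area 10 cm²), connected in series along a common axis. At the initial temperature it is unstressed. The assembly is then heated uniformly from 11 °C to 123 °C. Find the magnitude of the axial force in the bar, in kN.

P ≈ 65 kN (compressive)

If the supports were absent, the total length change would be Σ αᵢΔT Lᵢ = 10.8×10⁻⁶×112×525 + 18×10⁻⁶×112×675 + 25.5×10⁻⁶×112×700 = 3.995 mm.
Since the ends are fixed, an axial force P builds up, equal in every segment, with P · Σ Lᵢ/(AᵢEᵢ) = δ_free.
Σ Lᵢ/(AᵢEᵢ) = 525/(240×109×10³) + 675/(235×111×10³) + 700/(1000×45×10³) = 6.15×10⁻⁵ mm/N.
So P = 3.995 / 6.15×10⁻⁵ = 64.96 kN, compressive.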